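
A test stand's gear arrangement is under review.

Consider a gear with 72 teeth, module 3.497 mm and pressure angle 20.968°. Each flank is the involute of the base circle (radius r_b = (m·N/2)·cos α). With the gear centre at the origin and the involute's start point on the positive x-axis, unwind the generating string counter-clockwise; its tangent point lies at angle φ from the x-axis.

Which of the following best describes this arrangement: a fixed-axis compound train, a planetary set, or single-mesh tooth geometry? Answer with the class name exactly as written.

topology: single-mesh involute geometry — m = 3.497, N = 72
classification: single-mesh tooth geometry

single-mesh tooth geometry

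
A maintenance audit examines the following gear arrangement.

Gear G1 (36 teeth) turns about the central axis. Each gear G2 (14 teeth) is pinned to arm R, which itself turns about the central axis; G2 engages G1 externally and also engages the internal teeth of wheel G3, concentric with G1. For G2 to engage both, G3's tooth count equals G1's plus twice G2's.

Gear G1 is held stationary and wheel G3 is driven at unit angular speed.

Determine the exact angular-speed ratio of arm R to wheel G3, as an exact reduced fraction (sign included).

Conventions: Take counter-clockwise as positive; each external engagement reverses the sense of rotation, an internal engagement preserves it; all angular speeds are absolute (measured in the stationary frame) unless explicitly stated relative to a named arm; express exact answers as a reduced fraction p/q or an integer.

16/25

class = planetary set [G3 = 36+2·14 = 64; Willis about the carrier]
ring teeth: 36 + 2·14 = 64
36(ω_sun−ω_arm) = −64(ω_ring−ω_arm),  ω_sun = 0, ω_ring = 1
36(0−ω_arm) = −64(1−ω_arm)  ⇒  100·ω_arm = 64  ⇒  ω_arm = 16/25
ω_out/ω_in = 16/25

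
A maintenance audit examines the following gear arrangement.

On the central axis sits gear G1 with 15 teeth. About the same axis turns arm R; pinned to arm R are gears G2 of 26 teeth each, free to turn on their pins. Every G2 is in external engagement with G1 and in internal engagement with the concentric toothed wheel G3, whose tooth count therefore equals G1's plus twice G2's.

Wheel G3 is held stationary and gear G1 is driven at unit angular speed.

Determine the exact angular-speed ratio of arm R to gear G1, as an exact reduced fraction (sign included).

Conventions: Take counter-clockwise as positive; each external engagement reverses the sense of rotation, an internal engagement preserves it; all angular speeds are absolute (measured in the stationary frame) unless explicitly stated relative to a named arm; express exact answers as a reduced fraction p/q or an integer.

15/82

class = planetary set [G3 = 15+2·26 = 67; Willis about the carrier]
ring teeth: 15 + 2·26 = 67
15(ω_sun−ω_arm) = −67(ω_ring−ω_arm),  ω_ring = 0, ω_sun = 1
15(1−ω_arm) = −67(0−ω_arm)  ⇒  82·ω_arm = 15  ⇒  ω_arm = 15/82
ω_out/ω_in = 15/82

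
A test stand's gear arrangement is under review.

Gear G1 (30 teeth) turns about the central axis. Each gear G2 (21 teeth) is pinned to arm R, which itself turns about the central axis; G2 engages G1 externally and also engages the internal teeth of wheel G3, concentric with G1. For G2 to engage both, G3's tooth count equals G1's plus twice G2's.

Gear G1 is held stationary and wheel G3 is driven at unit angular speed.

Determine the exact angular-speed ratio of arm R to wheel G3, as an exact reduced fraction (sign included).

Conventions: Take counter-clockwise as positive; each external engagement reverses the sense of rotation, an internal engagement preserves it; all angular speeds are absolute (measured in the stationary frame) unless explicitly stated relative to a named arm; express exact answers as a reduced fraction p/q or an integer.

class = planetary set [G3 = 30+2·21 = 72; Willis about the carrier]
ring teeth: 30 + 2·21 = 72
30(ω_sun−ω_arm) = −72(ω_ring−ω_arm),  ω_sun = 0, ω_ring = 1
30(0−ω_arm) = −72(1−ω_arm)  ⇒  102·ω_arm = 72  ⇒  ω_arm = 12/17
ω_out/ω_in = 12/17

12/17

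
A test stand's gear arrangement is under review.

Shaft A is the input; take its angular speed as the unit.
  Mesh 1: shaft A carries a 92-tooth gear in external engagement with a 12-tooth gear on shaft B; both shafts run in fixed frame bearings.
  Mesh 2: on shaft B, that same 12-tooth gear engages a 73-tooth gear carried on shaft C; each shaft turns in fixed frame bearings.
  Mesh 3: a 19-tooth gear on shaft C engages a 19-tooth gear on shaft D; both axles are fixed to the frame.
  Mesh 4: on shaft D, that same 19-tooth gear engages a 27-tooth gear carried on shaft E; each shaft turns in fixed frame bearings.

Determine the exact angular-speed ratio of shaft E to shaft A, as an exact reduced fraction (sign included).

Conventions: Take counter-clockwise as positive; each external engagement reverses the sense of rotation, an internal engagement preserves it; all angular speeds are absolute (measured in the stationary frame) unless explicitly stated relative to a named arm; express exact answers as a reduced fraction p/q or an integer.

class = fixed-axis compound train [4 meshes; 4 ratios multiply, 4 sense flips]
mesh 1 [92T→12T]: running ratio 23/3, sense −
mesh 2 [12T→73T]: running ratio 92/73, sense +
mesh 3 [19T→19T]: running ratio 92/73, sense −
mesh 4 [19T→27T]: running ratio 1748/1971, sense +
ω_out/ω_in = 1748/1971

1748/1971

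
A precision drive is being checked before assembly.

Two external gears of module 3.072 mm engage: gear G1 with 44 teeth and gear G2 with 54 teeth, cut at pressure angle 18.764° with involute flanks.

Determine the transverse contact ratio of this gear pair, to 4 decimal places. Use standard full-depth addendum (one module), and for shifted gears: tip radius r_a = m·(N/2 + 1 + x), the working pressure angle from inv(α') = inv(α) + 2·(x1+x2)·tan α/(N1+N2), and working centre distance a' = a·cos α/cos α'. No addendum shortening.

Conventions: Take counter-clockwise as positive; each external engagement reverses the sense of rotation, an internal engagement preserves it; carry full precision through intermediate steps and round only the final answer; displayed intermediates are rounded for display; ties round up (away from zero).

class = single-mesh tooth geometry [involute pair 44T × 54T, m = 3.072]
base radii: r_b1 = 63.992016, r_b2 = 78.535656
tip radii: r_a1 = 70.656000, r_a2 = 86.016000
no profile shift: α' = α, a' = a
action lengths: √(r_a1²−r_b1²) = 29.954837, √(r_a2²−r_b2²) = 35.084228
base pitch p_b = π·m·cos α = 9.138038
CR = (29.954837 + 35.084228 − 150.528000·sin 18.76400°)/9.138038 = 1.818618
contact ratio ≈ 1.8186

1.8186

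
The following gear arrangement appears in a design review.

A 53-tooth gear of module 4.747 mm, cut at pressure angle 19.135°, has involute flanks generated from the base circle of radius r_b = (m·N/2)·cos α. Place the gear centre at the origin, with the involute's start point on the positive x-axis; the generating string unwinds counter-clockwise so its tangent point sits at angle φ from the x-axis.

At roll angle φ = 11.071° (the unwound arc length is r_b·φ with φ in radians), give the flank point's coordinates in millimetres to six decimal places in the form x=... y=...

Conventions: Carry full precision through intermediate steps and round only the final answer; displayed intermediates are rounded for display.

x=121.043093 y=0.284728

topology: single-mesh involute geometry — m = 4.747, N = 53
pitch radius r_p = m·N/2 = 4.747·53/2 = 125.795500
base radius r_b = r_p·cos α = 125.795500·cos 19.135° = 118.845154
roll angle φ = 11.071° = 0.19322540 rad
x = r_b·(cos φ + φ·sin φ) = 121.043093
y = r_b·(sin φ − φ·cos φ) = 0.284728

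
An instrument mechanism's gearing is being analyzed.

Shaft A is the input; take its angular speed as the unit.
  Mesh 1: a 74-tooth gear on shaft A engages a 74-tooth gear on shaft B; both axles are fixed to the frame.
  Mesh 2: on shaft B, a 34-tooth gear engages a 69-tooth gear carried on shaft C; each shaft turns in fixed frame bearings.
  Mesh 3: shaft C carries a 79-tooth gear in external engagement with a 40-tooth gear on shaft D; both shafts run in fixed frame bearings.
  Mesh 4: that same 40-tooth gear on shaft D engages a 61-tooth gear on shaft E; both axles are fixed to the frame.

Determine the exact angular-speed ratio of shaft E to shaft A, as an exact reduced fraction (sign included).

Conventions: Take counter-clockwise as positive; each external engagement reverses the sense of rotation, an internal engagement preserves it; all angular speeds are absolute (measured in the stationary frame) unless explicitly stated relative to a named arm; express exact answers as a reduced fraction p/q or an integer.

class = fixed-axis compound train [4 meshes; 4 ratios multiply, 4 sense flips]
mesh 1 [74T→74T]: running ratio 1, sense −
mesh 2 [34T→69T]: running ratio 34/69, sense +
mesh 3 [79T→40T]: running ratio 1343/1380, sense −
mesh 4 [40T→61T]: running ratio 2686/4209, sense +
ω_out/ω_in = 2686/4209

2686/4209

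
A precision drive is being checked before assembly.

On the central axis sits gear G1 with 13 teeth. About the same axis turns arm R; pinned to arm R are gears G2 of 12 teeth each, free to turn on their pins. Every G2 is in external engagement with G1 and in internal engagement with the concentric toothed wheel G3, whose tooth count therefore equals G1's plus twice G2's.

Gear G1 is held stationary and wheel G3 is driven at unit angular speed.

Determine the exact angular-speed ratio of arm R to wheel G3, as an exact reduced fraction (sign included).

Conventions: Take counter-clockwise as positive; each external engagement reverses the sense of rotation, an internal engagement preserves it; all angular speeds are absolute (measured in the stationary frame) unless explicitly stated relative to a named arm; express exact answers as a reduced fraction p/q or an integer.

37/50

topology: planetary set — G1 13T / G2 12T / G3 37T, arm = carrier (Willis)
ring teeth: 13 + 2·12 = 37
13(ω_sun−ω_arm) = −37(ω_ring−ω_arm),  ω_sun = 0, ω_ring = 1
13(0−ω_arm) = −37(1−ω_arm)  ⇒  50·ω_arm = 37  ⇒  ω_arm = 37/50
ω_out/ω_in = 37/50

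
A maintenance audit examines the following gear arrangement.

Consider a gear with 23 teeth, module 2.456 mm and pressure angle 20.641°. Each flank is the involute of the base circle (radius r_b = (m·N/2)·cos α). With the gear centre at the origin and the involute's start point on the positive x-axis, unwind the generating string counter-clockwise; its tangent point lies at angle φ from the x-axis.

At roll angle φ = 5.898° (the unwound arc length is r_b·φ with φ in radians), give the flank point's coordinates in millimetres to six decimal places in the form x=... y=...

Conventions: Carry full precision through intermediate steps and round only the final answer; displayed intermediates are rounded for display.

recognized (one wheel, involute flank): single-mesh tooth geometry, m = 2.456, N = 23
pitch radius r_p = m·N/2 = 2.456·23/2 = 28.244000
base radius r_b = r_p·cos α = 28.244000·cos 20.641° = 26.430948
roll angle φ = 5.898° = 0.10293952 rad
x = r_b·(cos φ + φ·sin φ) = 26.570615
y = r_b·(sin φ − φ·cos φ) = 0.009600

x=26.570615 y=0.009600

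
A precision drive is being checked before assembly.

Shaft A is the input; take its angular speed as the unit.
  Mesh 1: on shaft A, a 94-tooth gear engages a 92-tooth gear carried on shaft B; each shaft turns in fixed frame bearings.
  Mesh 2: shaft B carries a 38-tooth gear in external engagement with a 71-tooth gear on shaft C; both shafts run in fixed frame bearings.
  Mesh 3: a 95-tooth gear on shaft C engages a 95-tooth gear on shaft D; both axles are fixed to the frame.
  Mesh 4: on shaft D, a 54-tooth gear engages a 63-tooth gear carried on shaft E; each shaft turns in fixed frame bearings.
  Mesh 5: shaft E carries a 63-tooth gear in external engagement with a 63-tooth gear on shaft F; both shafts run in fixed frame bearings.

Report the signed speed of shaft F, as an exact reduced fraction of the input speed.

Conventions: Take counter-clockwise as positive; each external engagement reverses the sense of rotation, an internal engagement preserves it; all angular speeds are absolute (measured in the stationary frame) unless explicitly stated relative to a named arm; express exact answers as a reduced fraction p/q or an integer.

5-mesh fixed-axis compound train (all bearings frame-fixed)
mesh 1 [94T→92T]: |ω|/ω_in = 1×94/92 = 47/46, sense flips to −
mesh 2 [38T→71T]: |ω|/ω_in = (47/46)×38/71 = 893/1633, sense flips to +
mesh 3 [95T→95T]: |ω|/ω_in = (893/1633)×95/95 = 893/1633, sense flips to −
mesh 4 [54T→63T]: |ω|/ω_in = (893/1633)×54/63 = 5358/11431, sense flips to +
mesh 5 [63T→63T]: |ω|/ω_in = (5358/11431)×63/63 = 5358/11431, sense flips to −
signed output speed (× input speed) = -5358/11431

-5358/11431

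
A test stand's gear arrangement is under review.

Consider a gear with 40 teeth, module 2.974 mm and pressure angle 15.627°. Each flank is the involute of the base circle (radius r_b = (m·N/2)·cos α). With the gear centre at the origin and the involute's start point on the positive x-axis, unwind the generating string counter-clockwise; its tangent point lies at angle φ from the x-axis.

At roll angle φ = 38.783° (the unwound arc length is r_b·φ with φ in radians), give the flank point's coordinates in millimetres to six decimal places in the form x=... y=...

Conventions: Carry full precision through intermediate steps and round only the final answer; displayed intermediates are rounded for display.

x=68.938686 y=5.654807

recognized (one wheel, involute flank): single-mesh tooth geometry, m = 2.974, N = 40
pitch radius r_p = m·N/2 = 2.974·40/2 = 59.480000
base radius r_b = r_p·cos α = 59.480000·cos 15.627° = 57.281365
roll angle φ = 38.783° = 0.67689104 rad
x = r_b·(cos φ + φ·sin φ) = 68.938686
y = r_b·(sin φ − φ·cos φ) = 5.654807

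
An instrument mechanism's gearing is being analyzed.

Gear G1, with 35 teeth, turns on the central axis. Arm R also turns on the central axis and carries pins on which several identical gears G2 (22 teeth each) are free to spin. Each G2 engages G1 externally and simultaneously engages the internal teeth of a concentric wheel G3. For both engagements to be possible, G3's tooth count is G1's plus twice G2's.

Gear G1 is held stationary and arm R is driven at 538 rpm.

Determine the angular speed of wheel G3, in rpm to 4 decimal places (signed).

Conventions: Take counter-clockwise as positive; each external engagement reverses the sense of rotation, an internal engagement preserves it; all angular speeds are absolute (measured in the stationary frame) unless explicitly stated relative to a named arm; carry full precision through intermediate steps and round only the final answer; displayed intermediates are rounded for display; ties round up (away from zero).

+776.3544 rpm

topology: planetary set — G1 35T / G2 22T / G3 79T, arm = carrier (Willis)
normalise by the input: solve with ω_arm = 1, then scale by 538 rpm
ring teeth: 35 + 2·22 = 79
35(ω_sun−ω_arm) = −79(ω_ring−ω_arm),  ω_sun = 0, ω_arm = 1
ω_ring = 1 − (35/79)(0−1) = 114/79
scale: ω_ring = 114/79 × 538 rpm = +776.3544 rpm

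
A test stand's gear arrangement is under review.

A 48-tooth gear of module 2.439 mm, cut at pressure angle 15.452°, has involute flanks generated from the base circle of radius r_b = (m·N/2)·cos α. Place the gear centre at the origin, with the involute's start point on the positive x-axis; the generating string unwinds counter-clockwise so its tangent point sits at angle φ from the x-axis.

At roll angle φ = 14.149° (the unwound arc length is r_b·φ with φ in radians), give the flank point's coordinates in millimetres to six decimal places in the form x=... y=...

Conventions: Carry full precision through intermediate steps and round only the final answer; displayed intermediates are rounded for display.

x=58.114344 y=0.281496

class = single-mesh tooth geometry [base-circle involute, m = 2.439, 48T]
pitch radius r_p = m·N/2 = 2.439·48/2 = 58.536000
base radius r_b = r_p·cos α = 58.536000·cos 15.452° = 56.420158
roll angle φ = 14.149° = 0.24694664 rad
x = r_b·(cos φ + φ·sin φ) = 58.114344
y = r_b·(sin φ − φ·cos φ) = 0.281496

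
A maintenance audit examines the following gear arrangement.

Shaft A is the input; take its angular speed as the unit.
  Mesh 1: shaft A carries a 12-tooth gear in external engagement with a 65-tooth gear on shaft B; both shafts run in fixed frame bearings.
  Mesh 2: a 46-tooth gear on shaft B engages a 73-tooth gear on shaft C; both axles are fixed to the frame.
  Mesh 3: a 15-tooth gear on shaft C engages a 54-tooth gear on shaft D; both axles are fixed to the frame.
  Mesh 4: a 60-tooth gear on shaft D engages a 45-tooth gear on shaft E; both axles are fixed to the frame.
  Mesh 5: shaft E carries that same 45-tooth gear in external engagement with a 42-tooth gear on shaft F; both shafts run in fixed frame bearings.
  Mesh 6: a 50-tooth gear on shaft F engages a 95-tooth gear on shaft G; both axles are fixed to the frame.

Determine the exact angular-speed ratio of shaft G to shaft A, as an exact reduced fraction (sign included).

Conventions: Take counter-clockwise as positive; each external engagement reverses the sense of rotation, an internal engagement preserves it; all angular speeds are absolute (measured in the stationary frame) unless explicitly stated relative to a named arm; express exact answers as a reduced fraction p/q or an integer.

9200/378651

class = fixed-axis compound train [6 meshes; 6 ratios multiply, 6 sense flips]
mesh 1 [12T→65T]: running ratio 12/65, sense −
mesh 2 [46T→73T]: running ratio 552/4745, sense +
mesh 3 [15T→54T]: running ratio 92/2847, sense −
mesh 4 [60T→45T]: running ratio 368/8541, sense +
mesh 5 [45T→42T]: running ratio 920/19929, sense −
mesh 6 [50T→95T]: running ratio 9200/378651, sense +
ω_out/ω_in = 9200/378651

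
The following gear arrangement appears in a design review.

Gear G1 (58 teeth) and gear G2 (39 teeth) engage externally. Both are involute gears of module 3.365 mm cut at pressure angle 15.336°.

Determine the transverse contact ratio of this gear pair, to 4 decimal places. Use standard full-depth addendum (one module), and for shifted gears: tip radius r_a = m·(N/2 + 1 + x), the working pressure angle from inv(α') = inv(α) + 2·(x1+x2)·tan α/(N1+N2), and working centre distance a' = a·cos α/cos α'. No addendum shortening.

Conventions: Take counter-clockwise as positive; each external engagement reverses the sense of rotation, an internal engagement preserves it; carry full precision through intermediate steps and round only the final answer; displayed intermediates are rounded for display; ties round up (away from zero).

recognized (one external pair, fixed centres): single-mesh tooth geometry, m = 3.365, N1 = 58, N2 = 39
base radii: r_b1 = 94.110138, r_b2 = 63.280955
tip radii: r_a1 = 100.950000, r_a2 = 68.982500
no profile shift: α' = α, a' = a
action lengths: √(r_a1²−r_b1²) = 36.526490, √(r_a2²−r_b2²) = 27.460992
base pitch p_b = π·m·cos α = 10.195025
CR = (36.526490 + 27.460992 − 163.202500·sin 15.33600°)/10.195025 = 2.042549
contact ratio ≈ 2.0425

2.0425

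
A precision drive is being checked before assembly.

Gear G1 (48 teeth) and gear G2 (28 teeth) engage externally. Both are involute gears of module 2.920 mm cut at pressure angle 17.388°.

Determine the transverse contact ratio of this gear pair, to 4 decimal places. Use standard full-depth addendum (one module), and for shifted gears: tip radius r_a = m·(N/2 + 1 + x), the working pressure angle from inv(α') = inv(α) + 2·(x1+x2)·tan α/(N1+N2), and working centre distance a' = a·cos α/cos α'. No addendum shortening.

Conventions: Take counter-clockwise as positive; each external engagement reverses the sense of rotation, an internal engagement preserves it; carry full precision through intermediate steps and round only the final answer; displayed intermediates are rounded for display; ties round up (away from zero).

1.8297

recognized (one external pair, fixed centres): single-mesh tooth geometry, m = 2.920, N1 = 48, N2 = 28
base radii: r_b1 = 66.877550, r_b2 = 39.011904
tip radii: r_a1 = 73.000000, r_a2 = 43.800000
no profile shift: α' = α, a' = a
action lengths: √(r_a1²−r_b1²) = 29.264199, √(r_a2²−r_b2²) = 19.912592
base pitch p_b = π·m·cos α = 8.754251
CR = (29.264199 + 19.912592 − 110.960000·sin 17.38800°)/8.754251 = 1.829671
contact ratio ≈ 1.8297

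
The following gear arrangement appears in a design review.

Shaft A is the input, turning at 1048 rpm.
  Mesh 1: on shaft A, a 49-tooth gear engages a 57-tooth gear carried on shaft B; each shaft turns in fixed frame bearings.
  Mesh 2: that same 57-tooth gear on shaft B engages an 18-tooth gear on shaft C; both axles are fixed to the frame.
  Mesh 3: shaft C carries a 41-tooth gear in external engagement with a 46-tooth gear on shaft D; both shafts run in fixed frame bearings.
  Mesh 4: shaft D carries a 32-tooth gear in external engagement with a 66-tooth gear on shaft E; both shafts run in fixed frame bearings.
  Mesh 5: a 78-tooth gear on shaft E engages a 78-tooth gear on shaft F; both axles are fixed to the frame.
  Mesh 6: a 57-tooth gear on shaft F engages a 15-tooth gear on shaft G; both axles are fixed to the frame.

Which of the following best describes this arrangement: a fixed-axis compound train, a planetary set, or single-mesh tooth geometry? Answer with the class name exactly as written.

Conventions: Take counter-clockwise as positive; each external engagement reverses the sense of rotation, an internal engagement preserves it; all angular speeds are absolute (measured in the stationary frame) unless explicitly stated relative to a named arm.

topology: fixed-axis compound train — 6 meshes, A→G
classification: fixed-axis compound train

fixed-axis compound train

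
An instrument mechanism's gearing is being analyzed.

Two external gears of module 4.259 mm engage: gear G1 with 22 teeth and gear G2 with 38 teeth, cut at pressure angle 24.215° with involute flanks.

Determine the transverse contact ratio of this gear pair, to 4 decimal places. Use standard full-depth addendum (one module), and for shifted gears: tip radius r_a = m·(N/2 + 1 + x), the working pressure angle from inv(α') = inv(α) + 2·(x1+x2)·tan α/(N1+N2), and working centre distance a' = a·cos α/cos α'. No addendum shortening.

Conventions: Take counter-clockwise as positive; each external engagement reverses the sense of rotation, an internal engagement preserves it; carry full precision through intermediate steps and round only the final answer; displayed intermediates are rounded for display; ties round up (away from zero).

1.4890

class = single-mesh tooth geometry [involute pair 22T × 38T, m = 4.259]
base radii: r_b1 = 42.726886, r_b2 = 73.800985
tip radii: r_a1 = 51.108000, r_a2 = 85.180000
no profile shift: α' = α, a' = a
action lengths: √(r_a1²−r_b1²) = 28.043553, √(r_a2²−r_b2²) = 42.532893
base pitch p_b = π·m·cos α = 12.202770
CR = (28.043553 + 42.532893 − 127.770000·sin 24.21500°)/12.202770 = 1.489012
contact ratio ≈ 1.4890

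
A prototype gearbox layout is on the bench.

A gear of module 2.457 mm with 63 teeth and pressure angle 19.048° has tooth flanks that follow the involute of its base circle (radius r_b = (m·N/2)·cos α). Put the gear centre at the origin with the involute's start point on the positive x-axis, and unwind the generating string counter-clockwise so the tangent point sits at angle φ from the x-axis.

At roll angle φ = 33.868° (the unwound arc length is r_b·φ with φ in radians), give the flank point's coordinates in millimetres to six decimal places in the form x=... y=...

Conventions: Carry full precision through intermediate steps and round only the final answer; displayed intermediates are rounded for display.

x=84.843765 y=4.862825

single-mesh involute tooth geometry (63T wheel at module 2.457)
pitch radius r_p = m·N/2 = 2.457·63/2 = 77.395500
base radius r_b = r_p·cos α = 77.395500·cos 19.048° = 73.157748
roll angle φ = 33.868° = 0.59110811 rad
x = r_b·(cos φ + φ·sin φ) = 84.843765
y = r_b·(sin φ − φ·cos φ) = 4.862825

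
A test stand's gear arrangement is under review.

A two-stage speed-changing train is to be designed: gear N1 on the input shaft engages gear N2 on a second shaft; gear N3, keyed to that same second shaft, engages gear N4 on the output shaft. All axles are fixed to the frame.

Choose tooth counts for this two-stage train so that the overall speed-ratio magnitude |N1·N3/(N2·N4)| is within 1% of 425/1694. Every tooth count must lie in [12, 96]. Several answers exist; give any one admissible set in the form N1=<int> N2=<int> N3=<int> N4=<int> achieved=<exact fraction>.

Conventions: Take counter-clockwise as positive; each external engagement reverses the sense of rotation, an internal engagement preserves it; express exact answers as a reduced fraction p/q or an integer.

N1=17 N2=22 N3=25 N4=77 achieved=425/1694

design class (target 425/1694): fixed-axis compound train
target = 425/1694 in lowest terms: an exact hit needs N1·N3 = k·425 and N2·N4 = k·1694 for one integer k, every count in [12, 96]; additionally prefer no 1:1 stage (N1 ≠ N2, N3 ≠ N4)
k = 1: N1·N3 = 425 = 17·25, N2·N4 = 1694 = 22·77
achieved = 17·25/(22·77) = 425/1694; |achieved − target| = 0 ≤ 17/6776 ✓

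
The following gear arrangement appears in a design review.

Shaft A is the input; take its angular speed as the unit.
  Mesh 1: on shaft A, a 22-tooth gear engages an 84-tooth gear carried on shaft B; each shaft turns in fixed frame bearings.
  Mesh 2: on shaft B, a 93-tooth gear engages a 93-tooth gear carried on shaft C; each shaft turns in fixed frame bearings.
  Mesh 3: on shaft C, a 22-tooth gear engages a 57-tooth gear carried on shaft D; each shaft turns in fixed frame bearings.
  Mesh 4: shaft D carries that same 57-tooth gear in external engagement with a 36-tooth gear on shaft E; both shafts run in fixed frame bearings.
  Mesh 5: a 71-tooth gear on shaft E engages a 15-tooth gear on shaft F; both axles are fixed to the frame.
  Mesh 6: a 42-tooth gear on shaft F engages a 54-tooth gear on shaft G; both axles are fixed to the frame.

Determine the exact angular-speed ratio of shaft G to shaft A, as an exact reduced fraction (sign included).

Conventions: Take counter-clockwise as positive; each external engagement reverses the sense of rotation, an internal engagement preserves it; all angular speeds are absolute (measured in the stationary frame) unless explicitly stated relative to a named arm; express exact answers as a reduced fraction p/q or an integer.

class = fixed-axis compound train [6 meshes; 6 ratios multiply, 6 sense flips]
mesh 1 [22T→84T]: running ratio 11/42, sense −
mesh 2 [93T→93T]: running ratio 11/42, sense +
mesh 3 [22T→57T]: running ratio 121/1197, sense −
mesh 4 [57T→36T]: running ratio 121/756, sense +
mesh 5 [71T→15T]: running ratio 8591/11340, sense −
mesh 6 [42T→54T]: running ratio 8591/14580, sense +
ω_out/ω_in = 8591/14580

8591/14580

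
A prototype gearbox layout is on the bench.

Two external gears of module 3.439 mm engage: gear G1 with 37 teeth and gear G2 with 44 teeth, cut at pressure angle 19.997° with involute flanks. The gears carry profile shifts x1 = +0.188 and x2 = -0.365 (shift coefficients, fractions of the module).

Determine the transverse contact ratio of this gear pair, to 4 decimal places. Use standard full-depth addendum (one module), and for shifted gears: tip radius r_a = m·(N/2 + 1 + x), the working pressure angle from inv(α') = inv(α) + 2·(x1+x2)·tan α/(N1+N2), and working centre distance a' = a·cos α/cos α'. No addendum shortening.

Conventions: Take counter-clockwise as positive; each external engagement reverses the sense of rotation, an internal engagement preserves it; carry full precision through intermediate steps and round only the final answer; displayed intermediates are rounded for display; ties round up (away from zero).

1.7422

single-mesh involute tooth geometry (37T engaging 44T at module 3.439)
base radii: r_b1 = 59.785793, r_b2 = 71.096619
tip radii: r_a1 = 67.707032, r_a2 = 77.841765
inv(α') = inv(19.997°) + 2·(+0.188-0.365)·tan α/(37+44) = 0.01330702  ⇒  α' = 19.28155°
a' = a·cos α / cos α' = 139.2795·cos 19.997°/cos 19.28155° = 138.660234
action lengths: √(r_a1²−r_b1²) = 31.778941, √(r_a2²−r_b2²) = 31.695601
base pitch p_b = π·m·cos α = 10.152573
CR = (31.778941 + 31.695601 − 138.660234·sin 19.28155°)/10.152573 = 1.742168
contact ratio ≈ 1.7422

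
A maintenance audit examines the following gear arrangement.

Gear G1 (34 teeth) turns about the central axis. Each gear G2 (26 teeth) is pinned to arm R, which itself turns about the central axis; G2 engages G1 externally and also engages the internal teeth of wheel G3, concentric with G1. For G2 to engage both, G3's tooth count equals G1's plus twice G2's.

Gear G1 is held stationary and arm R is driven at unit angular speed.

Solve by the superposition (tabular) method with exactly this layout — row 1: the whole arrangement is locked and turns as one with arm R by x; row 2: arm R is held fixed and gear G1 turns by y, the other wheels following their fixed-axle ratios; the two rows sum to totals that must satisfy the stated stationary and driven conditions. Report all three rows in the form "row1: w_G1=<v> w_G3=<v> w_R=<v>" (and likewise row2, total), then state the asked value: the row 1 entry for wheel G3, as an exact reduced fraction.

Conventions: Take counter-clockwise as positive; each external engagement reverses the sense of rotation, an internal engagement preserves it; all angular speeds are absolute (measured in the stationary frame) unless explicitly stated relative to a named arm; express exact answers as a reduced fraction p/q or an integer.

planetary set (34T centre, 26T on arm, 86T internal) — Willis relation
row 1 (train locked, turned with arm): all members turn x
row 2: sun turns y, ring = −(34/86)·y, arm 0
boundary: total ω_sun = x + y = 0 and total ω_arm = x = 1  ⇒  y = -1, x = 1
row 2 ring = −(34/86)·(-1) = 17/43
totals (row 1 + row 2): sun 1 + (-1) = 0, ring 1 + 17/43 = 60/43, arm 1 + 0 = 1
asked cell (row1, ring) = 1

row1: w_G1=1 w_G3=1 w_R=1
row2: w_G1=-1 w_G3=17/43 w_R=0
total: w_G1=0 w_G3=60/43 w_R=1
asked value: 1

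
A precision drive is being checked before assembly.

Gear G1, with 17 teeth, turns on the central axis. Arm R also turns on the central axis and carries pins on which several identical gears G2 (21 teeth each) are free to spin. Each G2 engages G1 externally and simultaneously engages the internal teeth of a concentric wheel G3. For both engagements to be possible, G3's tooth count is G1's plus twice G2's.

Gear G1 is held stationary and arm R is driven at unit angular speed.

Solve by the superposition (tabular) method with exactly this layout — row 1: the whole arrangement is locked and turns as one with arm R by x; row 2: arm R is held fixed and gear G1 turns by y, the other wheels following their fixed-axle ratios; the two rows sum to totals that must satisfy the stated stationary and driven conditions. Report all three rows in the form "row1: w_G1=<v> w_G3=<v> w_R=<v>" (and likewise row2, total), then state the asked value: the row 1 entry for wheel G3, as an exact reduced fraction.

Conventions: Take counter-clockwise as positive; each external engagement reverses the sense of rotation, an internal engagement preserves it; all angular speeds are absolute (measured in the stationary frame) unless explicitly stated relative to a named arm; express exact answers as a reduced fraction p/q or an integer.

row1: w_G1=1 w_G3=1 w_R=1
row2: w_G1=-1 w_G3=17/59 w_R=0
total: w_G1=0 w_G3=76/59 w_R=1
asked value: 1

planetary set (17T centre, 21T on arm, 59T internal) — Willis relation
row 1: whole set turns with the arm by x
superposition row 2 [arm held]: sun y, ring −(17/59)·y, arm 0
boundary: total ω_sun = x + y = 0 and total ω_arm = x = 1  ⇒  y = -1, x = 1
row 2 ring = −(17/59)·(-1) = 17/59
totals (row 1 + row 2): sun 1 + (-1) = 0, ring 1 + 17/59 = 76/59, arm 1 + 0 = 1
asked cell (row1, ring) = 1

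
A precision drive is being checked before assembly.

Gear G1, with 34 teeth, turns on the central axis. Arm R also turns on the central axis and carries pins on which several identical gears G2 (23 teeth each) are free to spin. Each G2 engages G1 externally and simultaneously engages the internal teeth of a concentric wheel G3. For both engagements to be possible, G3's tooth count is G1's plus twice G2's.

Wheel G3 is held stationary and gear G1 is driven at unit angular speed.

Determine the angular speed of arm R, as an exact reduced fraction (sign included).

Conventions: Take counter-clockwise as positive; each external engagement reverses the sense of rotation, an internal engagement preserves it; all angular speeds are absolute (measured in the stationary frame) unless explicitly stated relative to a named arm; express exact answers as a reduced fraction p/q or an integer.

17/57

topology: planetary set — G1 34T / G2 23T / G3 80T, arm = carrier (Willis)
ring teeth: 34 + 2·23 = 80
34(ω_sun−ω_arm) = −80(ω_ring−ω_arm),  ω_ring = 0, ω_sun = 1
34(1−ω_arm) = −80(0−ω_arm)  ⇒  114·ω_arm = 34  ⇒  ω_arm = 17/57
exact speed ratio = 17/57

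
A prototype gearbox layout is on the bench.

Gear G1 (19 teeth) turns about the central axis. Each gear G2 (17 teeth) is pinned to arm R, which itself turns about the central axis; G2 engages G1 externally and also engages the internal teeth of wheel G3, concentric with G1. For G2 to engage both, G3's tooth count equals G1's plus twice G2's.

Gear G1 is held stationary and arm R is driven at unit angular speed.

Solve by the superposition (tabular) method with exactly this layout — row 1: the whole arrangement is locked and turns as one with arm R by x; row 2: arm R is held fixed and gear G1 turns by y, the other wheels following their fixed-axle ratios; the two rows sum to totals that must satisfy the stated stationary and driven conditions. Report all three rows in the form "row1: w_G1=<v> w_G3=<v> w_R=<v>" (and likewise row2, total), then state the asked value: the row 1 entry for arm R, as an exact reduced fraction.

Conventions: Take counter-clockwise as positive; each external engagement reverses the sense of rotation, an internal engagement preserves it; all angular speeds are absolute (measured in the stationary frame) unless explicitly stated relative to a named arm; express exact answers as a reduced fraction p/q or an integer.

recognized (axles ride arm R): planetary set, 19/17/53 teeth
superposition row 1 [locked train]: every member turns x
superposition row 2 [arm held]: sun y, ring −(19/53)·y, arm 0
boundary: total ω_sun = x + y = 0 and total ω_arm = x = 1  ⇒  y = -1, x = 1
row 2 ring = −(19/53)·(-1) = 19/53
totals (row 1 + row 2): sun 1 + (-1) = 0, ring 1 + 19/53 = 72/53, arm 1 + 0 = 1
asked cell (row1, arm) = 1

row1: w_G1=1 w_G3=1 w_R=1
row2: w_G1=-1 w_G3=19/53 w_R=0
total: w_G1=0 w_G3=72/53 w_R=1
asked value: 1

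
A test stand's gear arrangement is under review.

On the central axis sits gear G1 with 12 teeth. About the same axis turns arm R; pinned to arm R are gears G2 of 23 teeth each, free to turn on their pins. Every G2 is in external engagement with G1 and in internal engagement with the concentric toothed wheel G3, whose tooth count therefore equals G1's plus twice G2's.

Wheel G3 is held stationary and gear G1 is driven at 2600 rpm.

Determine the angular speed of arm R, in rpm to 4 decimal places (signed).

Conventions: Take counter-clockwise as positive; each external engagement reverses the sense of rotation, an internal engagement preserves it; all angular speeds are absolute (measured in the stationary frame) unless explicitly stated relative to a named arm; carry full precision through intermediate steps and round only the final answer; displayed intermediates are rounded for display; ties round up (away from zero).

recognized (axles ride arm R): planetary set, 12/23/58 teeth
normalise by the input: solve with ω_sun = 1, then scale by 2600 rpm
ring teeth: 12 + 2·23 = 58
12(ω_sun−ω_arm) = −58(ω_ring−ω_arm),  ω_ring = 0, ω_sun = 1
12(1−ω_arm) = −58(0−ω_arm)  ⇒  70·ω_arm = 12  ⇒  ω_arm = 6/35
scale: ω_arm = 6/35 × 2600 rpm = +445.7143 rpm

+445.7143 rpm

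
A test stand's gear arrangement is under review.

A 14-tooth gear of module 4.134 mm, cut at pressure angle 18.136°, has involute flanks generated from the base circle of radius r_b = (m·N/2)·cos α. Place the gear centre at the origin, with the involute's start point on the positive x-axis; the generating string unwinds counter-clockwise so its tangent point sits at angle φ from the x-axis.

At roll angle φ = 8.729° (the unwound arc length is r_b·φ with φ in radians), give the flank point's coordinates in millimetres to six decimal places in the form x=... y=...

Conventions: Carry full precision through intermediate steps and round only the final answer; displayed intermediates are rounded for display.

x=27.817669 y=0.032340

recognized (one wheel, involute flank): single-mesh tooth geometry, m = 4.134, N = 14
pitch radius r_p = m·N/2 = 4.134·14/2 = 28.938000
base radius r_b = r_p·cos α = 28.938000·cos 18.136° = 27.500370
roll angle φ = 8.729° = 0.15234979 rad
x = r_b·(cos φ + φ·sin φ) = 27.817669
y = r_b·(sin φ − φ·cos φ) = 0.032340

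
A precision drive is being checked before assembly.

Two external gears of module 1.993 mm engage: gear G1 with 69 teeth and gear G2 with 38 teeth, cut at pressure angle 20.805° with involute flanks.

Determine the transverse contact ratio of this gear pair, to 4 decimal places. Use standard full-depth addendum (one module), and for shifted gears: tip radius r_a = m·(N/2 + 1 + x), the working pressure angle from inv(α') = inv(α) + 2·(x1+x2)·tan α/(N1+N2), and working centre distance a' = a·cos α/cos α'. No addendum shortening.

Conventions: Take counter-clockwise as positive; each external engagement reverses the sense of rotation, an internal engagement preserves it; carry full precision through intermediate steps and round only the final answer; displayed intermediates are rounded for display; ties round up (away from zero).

1.7128

recognized (one external pair, fixed centres): single-mesh tooth geometry, m = 1.993, N1 = 69, N2 = 38
base radii: r_b1 = 64.275080, r_b2 = 35.397870
tip radii: r_a1 = 70.751500, r_a2 = 39.860000
no profile shift: α' = α, a' = a
action lengths: √(r_a1²−r_b1²) = 29.571757, √(r_a2²−r_b2²) = 18.325130
base pitch p_b = π·m·cos α = 5.852931
CR = (29.571757 + 18.325130 − 106.625500·sin 20.80500°)/5.852931 = 1.712771
contact ratio ≈ 1.7128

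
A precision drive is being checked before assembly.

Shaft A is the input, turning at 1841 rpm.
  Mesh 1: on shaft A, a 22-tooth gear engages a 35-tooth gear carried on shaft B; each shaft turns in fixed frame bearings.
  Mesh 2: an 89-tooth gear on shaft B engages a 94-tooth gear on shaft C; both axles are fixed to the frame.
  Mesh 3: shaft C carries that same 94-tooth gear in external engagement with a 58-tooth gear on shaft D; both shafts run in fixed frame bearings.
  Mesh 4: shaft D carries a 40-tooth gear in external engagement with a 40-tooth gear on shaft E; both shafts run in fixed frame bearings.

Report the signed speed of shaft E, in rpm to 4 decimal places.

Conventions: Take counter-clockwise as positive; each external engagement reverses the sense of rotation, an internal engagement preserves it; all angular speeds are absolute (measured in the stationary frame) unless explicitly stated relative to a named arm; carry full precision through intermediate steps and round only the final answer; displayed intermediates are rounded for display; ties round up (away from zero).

+1775.7034 rpm

recognized (5 fixed axles, 4 meshes): fixed-axis compound train
mesh 1 [22T→35T]: ω = 1841.0000×22/35 = 1157.2000 rpm, sense flips to −
mesh 2 [89T→94T]: ω = 1157.2000×89/94 = 1095.6468 rpm, sense flips to +
mesh 3 [94T→58T]: ω = 1095.6468×94/58 = 1775.7034 rpm, sense flips to −
mesh 4 [40T→40T]: ω = 1775.7034×40/40 = 1775.7034 rpm, sense flips to +
signed output speed = +1775.7034 rpm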